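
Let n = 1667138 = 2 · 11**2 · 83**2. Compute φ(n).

748660

φ(2) = 2 − 1 = 1.
φ(11^2) = 11^1·(11−1) = 11·10 = 110.
φ(83^2) = 83^2 − 83^1 = 6889 − 83 = 6806.
Multiply: 1 · 110 · 6806 = 748660.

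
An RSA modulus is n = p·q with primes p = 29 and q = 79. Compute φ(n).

φ(2291) = 2291 · (1 − 1/29) · (1 − 1/79)
       = 2291 · 2184/2291 = 2184.

2184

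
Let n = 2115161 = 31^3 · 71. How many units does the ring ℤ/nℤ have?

2018100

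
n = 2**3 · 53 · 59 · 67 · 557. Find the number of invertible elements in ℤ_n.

φ(933572104) = 933572104 · (1 − 1/2) · (1 − 1/53) · (1 − 1/59) · (1 − 1/67) · (1 − 1/557)
       = 933572104 · 110675136/233393026 = 442700544.

442700544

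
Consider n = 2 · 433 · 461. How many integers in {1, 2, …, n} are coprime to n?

φ(2) = 2 − 1 = 1.
φ(433) = 433 − 1 = 432.
φ(461) = 461 − 1 = 460.
Since φ is multiplicative, φ(399226) = 1 · 432 · 460 = 198720.

198720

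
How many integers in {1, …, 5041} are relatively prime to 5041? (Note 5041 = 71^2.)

φ(5041) = 5041 · (1 − 1/71)
       = 5041 · 70/71 = 4970.

4970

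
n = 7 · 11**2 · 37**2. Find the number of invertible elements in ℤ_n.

φ(1159543) = 1159543 · (1 − 1/7) · (1 − 1/11) · (1 − 1/37)
       = 1159543 · 2160/2849 = 879120.

879120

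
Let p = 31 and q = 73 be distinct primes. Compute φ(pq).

2160

φ(31) = 31 − 1 = 30.
φ(73) = 73 − 1 = 72.
Since φ is multiplicative, φ(2263) = 30 · 72 = 2160.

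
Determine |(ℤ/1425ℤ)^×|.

720

Factor 1425: 1425 = 3 · 5**2 · 19.
φ(3) = 3 − 1 = 2.
φ(5^2) = 5^1·(5−1) = 5·4 = 20.
φ(19) = 19 − 1 = 18.
Multiply: 2 · 20 · 18 = 720.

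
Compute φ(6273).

3840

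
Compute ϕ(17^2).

272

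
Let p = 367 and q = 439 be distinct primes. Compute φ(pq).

φ(n) = (p − 1)(q − 1) = (367−1)(439−1) = 366·438 = 160308.

160308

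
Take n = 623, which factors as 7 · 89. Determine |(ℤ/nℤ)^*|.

528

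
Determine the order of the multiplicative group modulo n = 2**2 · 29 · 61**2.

φ(431636) = 431636 · (1 − 1/2) · (1 − 1/29) · (1 − 1/61)
       = 431636 · 1680/3538 = 204960.

204960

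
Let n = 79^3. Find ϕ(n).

486798

φ(493039) = 493039 · (1 − 1/79)
       = 493039 · 78/79 = 486798.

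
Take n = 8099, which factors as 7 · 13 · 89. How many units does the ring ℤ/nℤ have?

6336

φ(7) = 7 − 1 = 6.
φ(13) = 13 − 1 = 12.
φ(89) = 89 − 1 = 88.
Since φ is multiplicative, φ(8099) = 6 · 12 · 88 = 6336.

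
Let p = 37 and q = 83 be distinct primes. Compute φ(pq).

φ(37) = 37 − 1 = 36.
φ(83) = 83 − 1 = 82.
φ(3071) = 36 × 82 = 2952.

2952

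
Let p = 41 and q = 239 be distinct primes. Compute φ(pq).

9520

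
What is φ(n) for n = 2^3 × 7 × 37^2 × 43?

1342656

φ(2^3) = 2^3 − 2^2 = 8 − 4 = 4.
φ(7) = 7 − 1 = 6.
φ(37^2) = 37^2 − 37^1 = 1369 − 37 = 1332.
φ(43) = 43 − 1 = 42.
Since φ is multiplicative, φ(3296552) = 4 · 6 · 1332 · 42 = 1342656.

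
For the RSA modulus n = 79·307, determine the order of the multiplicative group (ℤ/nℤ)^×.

23868

φ(79) = 79 − 1 = 78.
φ(307) = 307 − 1 = 306.
φ(24253) = 78 × 306 = 23868.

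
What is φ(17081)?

First factor: 17081 = 19 * 29 * 31.
φ(17081) = 17081 · (1 − 1/19) · (1 − 1/29) · (1 − 1/31)
       = 17081 · 15120/17081 = 15120.

15120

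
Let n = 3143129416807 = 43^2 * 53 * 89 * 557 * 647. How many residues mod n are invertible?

φ(43^2) = 43^2 − 43^1 = 1849 − 43 = 1806.
φ(53) = 53 − 1 = 52.
φ(89) = 89 − 1 = 88.
φ(557) = 557 − 1 = 556.
φ(647) = 647 − 1 = 646.
φ(3143129416807) = 1806 × 52 × 88 × 556 × 646 = 2968322413056.

2968322413056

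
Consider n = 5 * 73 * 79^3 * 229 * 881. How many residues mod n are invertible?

φ(5) = 5 − 1 = 4.
φ(73) = 73 − 1 = 72.
φ(79^3) = 79^2·(79−1) = 6241·78 = 486798.
φ(229) = 229 − 1 = 228.
φ(881) = 881 − 1 = 880.
Multiply: 4 · 72 · 486798 · 228 · 880 = 28129291407360.

28129291407360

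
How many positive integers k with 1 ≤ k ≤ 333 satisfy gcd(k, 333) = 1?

216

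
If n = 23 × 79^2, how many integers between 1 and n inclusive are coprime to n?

φ(23) = 23 − 1 = 22.
φ(79^2) = 79^2 − 79^1 = 6241 − 79 = 6162.
Since φ is multiplicative, φ(143543) = 22 · 6162 = 135564.

135564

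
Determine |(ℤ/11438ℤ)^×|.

4536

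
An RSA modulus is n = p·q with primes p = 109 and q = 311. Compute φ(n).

φ(n) = (p − 1)(q − 1) = (109−1)(311−1) = 108·310 = 33480.

33480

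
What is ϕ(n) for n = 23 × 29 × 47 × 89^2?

221927552

φ(23) = 23 − 1 = 22.
φ(29) = 29 − 1 = 28.
φ(47) = 47 − 1 = 46.
φ(89^2) = 89^1·(89−1) = 89·88 = 7832.
Since φ is multiplicative, φ(248315429) = 22 · 28 · 46 · 7832 = 221927552.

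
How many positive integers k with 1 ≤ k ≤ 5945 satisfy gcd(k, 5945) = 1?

Factor 5945: 5945 = 5 × 29 × 41.
φ(5945) = 5945 · (1 − 1/5) · (1 − 1/29) · (1 − 1/41)
       = 5945 · 4480/5945 = 4480.

4480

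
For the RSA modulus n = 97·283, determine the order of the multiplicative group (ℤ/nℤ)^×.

φ(n) = (p − 1)(q − 1) = (97−1)(283−1) = 96·282 = 27072.

27072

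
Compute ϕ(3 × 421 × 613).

φ(3) = 3 − 1 = 2.
φ(421) = 421 − 1 = 420.
φ(613) = 613 − 1 = 612.
Multiply: 2 · 420 · 612 = 514080.

514080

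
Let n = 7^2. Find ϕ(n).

φ(7^2) = 7^2 − 7^1 = 49 − 7 = 42.

42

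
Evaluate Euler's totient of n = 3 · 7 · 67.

φ(3) = 3 − 1 = 2.
φ(7) = 7 − 1 = 6.
φ(67) = 67 − 1 = 66.
Since φ is multiplicative, φ(1407) = 2 · 6 · 66 = 792.

792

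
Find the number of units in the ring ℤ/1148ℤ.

First factor: 1148 = 2^2 × 7 × 41.
φ(2^2) = 2^2 − 2^1 = 4 − 2 = 2.
φ(7) = 7 − 1 = 6.
φ(41) = 41 − 1 = 40.
Multiply: 2 · 6 · 40 = 480.

480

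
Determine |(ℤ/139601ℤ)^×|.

139601 = 7**3 × 11 × 37.
φ(7^3) = 7^2·(7−1) = 49·6 = 294.
φ(11) = 11 − 1 = 10.
φ(37) = 37 − 1 = 36.
φ(139601) = 294 × 10 × 36 = 105840.

105840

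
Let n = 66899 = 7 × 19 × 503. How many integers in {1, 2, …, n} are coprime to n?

54216

φ(66899) = 66899 · (1 − 1/7) · (1 − 1/19) · (1 − 1/503)
       = 66899 · 54216/66899 = 54216.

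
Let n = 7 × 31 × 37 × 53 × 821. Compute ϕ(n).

276307200

φ(349365877) = 349365877 · (1 − 1/7) · (1 − 1/31) · (1 − 1/37) · (1 − 1/53) · (1 − 1/821)
       = 349365877 · 276307200/349365877 = 276307200.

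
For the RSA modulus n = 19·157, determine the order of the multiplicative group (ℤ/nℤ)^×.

2808

φ(n) = (p − 1)(q − 1) = (19−1)(157−1) = 18·156 = 2808.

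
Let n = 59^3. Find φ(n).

201898

φ(59^3) = 59^3 − 59^2 = 205379 − 3481 = 201898.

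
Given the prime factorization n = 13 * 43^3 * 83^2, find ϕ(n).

6342484176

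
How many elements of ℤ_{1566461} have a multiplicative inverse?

1338480

Factor 1566461: 1566461 = 13**3 × 23 × 31.
φ(1566461) = 1566461 · (1 − 1/13) · (1 − 1/23) · (1 − 1/31)
       = 1566461 · 7920/9269 = 1338480.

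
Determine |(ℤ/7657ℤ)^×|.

7657 = 13 × 19 × 31.
φ(7657) = 7657 · (1 − 1/13) · (1 − 1/19) · (1 − 1/31)
       = 7657 · 6480/7657 = 6480.

6480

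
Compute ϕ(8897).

7200

Factor 8897: 8897 = 7 * 31 * 41.
φ(7) = 7 − 1 = 6.
φ(31) = 31 − 1 = 30.
φ(41) = 41 − 1 = 40.
Multiply: 6 · 30 · 40 = 7200.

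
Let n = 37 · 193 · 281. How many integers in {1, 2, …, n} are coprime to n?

1935360

φ(37) = 37 − 1 = 36.
φ(193) = 193 − 1 = 192.
φ(281) = 281 − 1 = 280.
φ(2006621) = 36 × 192 × 280 = 1935360.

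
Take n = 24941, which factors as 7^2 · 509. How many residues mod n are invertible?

φ(24941) = 24941 · (1 − 1/7) · (1 − 1/509)
       = 24941 · 3048/3563 = 21336.

21336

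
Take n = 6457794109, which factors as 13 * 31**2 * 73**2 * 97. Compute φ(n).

φ(13) = 13 − 1 = 12.
φ(31^2) = 31^1·(31−1) = 31·30 = 930.
φ(73^2) = 73^1·(73−1) = 73·72 = 5256.
φ(97) = 97 − 1 = 96.
φ(6457794109) = 12 × 930 × 5256 × 96 = 5631068160.

5631068160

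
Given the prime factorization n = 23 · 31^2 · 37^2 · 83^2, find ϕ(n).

185482012320

φ(23) = 23 − 1 = 22.
φ(31^2) = 31^2 − 31^1 = 961 − 31 = 930.
φ(37^2) = 37^2 − 37^1 = 1369 − 37 = 1332.
φ(83^2) = 83^2 − 83^1 = 6889 − 83 = 6806.
φ(208454299223) = 22 × 930 × 1332 × 6806 = 185482012320.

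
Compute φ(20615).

12960

20615 = 5 · 7 · 19 · 31.
φ(5) = 5 − 1 = 4.
φ(7) = 7 − 1 = 6.
φ(19) = 19 − 1 = 18.
φ(31) = 31 − 1 = 30.
Since φ is multiplicative, φ(20615) = 4 · 6 · 18 · 30 = 12960.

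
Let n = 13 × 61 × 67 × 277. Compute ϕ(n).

13115520

φ(14717287) = 14717287 · (1 − 1/13) · (1 − 1/61) · (1 − 1/67) · (1 − 1/277)
       = 14717287 · 13115520/14717287 = 13115520.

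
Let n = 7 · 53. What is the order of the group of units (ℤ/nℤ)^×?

φ(371) = 371 · (1 − 1/7) · (1 − 1/53)
       = 371 · 312/371 = 312.

312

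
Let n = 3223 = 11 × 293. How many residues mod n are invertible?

2920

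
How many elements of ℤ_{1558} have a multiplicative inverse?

720

First factor: 1558 = 2 · 19 · 41.
φ(1558) = 1558 · (1 − 1/2) · (1 − 1/19) · (1 − 1/41)
       = 1558 · 720/1558 = 720.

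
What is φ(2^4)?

8

φ(2^4) = 2^4 − 2^3 = 16 − 8 = 8.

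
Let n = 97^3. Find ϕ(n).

903264

φ(97^3) = 97^2·(97−1) = 9409·96 = 903264.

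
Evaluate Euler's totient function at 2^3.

4

φ(8) = 8 · (1 − 1/2)
       = 8 · 1/2 = 4.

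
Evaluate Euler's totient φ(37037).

37037 = 7 * 11 * 13 * 37.
φ(7) = 7 − 1 = 6.
φ(11) = 11 − 1 = 10.
φ(13) = 13 − 1 = 12.
φ(37) = 37 − 1 = 36.
Multiply: 6 · 10 · 12 · 36 = 25920.

25920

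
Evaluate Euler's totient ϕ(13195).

8064

Prime factorization: 13195 = 5 · 7 · 13 · 29.
φ(5) = 5 − 1 = 4.
φ(7) = 7 − 1 = 6.
φ(13) = 13 − 1 = 12.
φ(29) = 29 − 1 = 28.
Since φ is multiplicative, φ(13195) = 4 · 6 · 12 · 28 = 8064.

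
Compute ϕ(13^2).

156

φ(169) = 169 · (1 − 1/13)
       = 169 · 12/13 = 156.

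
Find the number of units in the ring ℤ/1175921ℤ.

1034880

1175921 = 23 × 29 × 41 × 43.
φ(23) = 23 − 1 = 22.
φ(29) = 29 − 1 = 28.
φ(41) = 41 − 1 = 40.
φ(43) = 43 − 1 = 42.
φ(1175921) = 22 × 28 × 40 × 42 = 1034880.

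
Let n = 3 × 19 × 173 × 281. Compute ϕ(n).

φ(3) = 3 − 1 = 2.
φ(19) = 19 − 1 = 18.
φ(173) = 173 − 1 = 172.
φ(281) = 281 − 1 = 280.
Since φ is multiplicative, φ(2770941) = 2 · 18 · 172 · 280 = 1733760.

1733760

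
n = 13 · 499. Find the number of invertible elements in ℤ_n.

φ(6487) = 6487 · (1 − 1/13) · (1 − 1/499)
       = 6487 · 5976/6487 = 5976.

5976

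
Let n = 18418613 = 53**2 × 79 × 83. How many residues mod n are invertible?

17627376

φ(53^2) = 53^2 − 53^1 = 2809 − 53 = 2756.
φ(79) = 79 − 1 = 78.
φ(83) = 83 − 1 = 82.
Since φ is multiplicative, φ(18418613) = 2756 · 78 · 82 = 17627376.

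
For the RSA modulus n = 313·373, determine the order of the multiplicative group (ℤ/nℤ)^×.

φ(116749) = 116749 · (1 − 1/313) · (1 − 1/373)
       = 116749 · 116064/116749 = 116064.

116064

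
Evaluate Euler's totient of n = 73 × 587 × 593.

φ(73) = 73 − 1 = 72.
φ(587) = 587 − 1 = 586.
φ(593) = 593 − 1 = 592.
Multiply: 72 · 586 · 592 = 24977664.

24977664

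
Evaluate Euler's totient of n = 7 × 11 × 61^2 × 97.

21081600

φ(7) = 7 − 1 = 6.
φ(11) = 11 − 1 = 10.
φ(61^2) = 61^2 − 61^1 = 3721 − 61 = 3660.
φ(97) = 97 − 1 = 96.
Since φ is multiplicative, φ(27792149) = 6 · 10 · 3660 · 96 = 21081600.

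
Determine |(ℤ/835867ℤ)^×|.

725760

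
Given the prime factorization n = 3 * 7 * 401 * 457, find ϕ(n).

2188800

φ(3848397) = 3848397 · (1 − 1/3) · (1 − 1/7) · (1 − 1/401) · (1 − 1/457)
       = 3848397 · 2188800/3848397 = 2188800.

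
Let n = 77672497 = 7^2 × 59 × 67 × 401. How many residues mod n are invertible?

φ(77672497) = 77672497 · (1 − 1/7) · (1 − 1/59) · (1 − 1/67) · (1 − 1/401)
       = 77672497 · 9187200/11096071 = 64310400.

64310400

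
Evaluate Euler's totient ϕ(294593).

Prime factorization: 294593 = 13 · 17 · 31 · 43.
φ(294593) = 294593 · (1 − 1/13) · (1 − 1/17) · (1 − 1/31) · (1 − 1/43)
       = 294593 · 241920/294593 = 241920.

241920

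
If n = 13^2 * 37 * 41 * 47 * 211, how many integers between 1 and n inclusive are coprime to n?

φ(2542451041) = 2542451041 · (1 − 1/13) · (1 − 1/37) · (1 − 1/41) · (1 − 1/47) · (1 − 1/211)
       = 2542451041 · 166924800/195573157 = 2170022400.

2170022400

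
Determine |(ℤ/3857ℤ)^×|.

Prime factorization: 3857 = 7 · 19 · 29.
φ(7) = 7 − 1 = 6.
φ(19) = 19 − 1 = 18.
φ(29) = 29 − 1 = 28.
Since φ is multiplicative, φ(3857) = 6 · 18 · 28 = 3024.

3024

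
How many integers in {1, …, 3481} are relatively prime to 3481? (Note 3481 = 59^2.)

φ(59^2) = 59^2 − 59^1 = 3481 − 59 = 3422.

3422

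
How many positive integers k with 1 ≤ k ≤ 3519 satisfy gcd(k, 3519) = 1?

2112

Prime factorization: 3519 = 3^2 · 17 · 23.
φ(3519) = 3519 · (1 − 1/3) · (1 − 1/17) · (1 − 1/23)
       = 3519 · 704/1173 = 2112.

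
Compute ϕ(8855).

5280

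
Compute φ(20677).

First factor: 20677 = 23 · 29 · 31.
φ(20677) = 20677 · (1 − 1/23) · (1 − 1/29) · (1 − 1/31)
       = 20677 · 18480/20677 = 18480.

18480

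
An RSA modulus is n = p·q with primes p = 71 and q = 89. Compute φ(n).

φ(71) = 71 − 1 = 70.
φ(89) = 89 − 1 = 88.
φ(6319) = 70 × 88 = 6160.

6160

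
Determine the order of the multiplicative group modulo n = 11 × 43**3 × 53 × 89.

3553630080

φ(4125379709) = 4125379709 · (1 − 1/11) · (1 − 1/43) · (1 − 1/53) · (1 − 1/89)
       = 4125379709 · 1921920/2231141 = 3553630080.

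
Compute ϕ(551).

First factor: 551 = 19 · 29.
φ(19) = 19 − 1 = 18.
φ(29) = 29 − 1 = 28.
Since φ is multiplicative, φ(551) = 18 · 28 = 504.

504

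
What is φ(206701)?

166320

Prime factorization: 206701 = 11 · 19 · 23 · 43.
φ(11) = 11 − 1 = 10.
φ(19) = 19 − 1 = 18.
φ(23) = 23 − 1 = 22.
φ(43) = 43 − 1 = 42.
φ(206701) = 10 × 18 × 22 × 42 = 166320.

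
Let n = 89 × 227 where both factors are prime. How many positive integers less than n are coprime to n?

For distinct primes, φ(pq) = (p−1)(q−1) = 88 × 226 = 19888.

19888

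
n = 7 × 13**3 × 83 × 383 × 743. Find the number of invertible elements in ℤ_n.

φ(363240092033) = 363240092033 · (1 − 1/7) · (1 − 1/13) · (1 − 1/83) · (1 − 1/383) · (1 − 1/743)
       = 363240092033 · 1673453376/2149349657 = 282813620544.

282813620544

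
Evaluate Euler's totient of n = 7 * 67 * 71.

27720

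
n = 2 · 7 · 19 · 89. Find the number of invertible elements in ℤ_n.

φ(23674) = 23674 · (1 − 1/2) · (1 − 1/7) · (1 − 1/19) · (1 − 1/89)
       = 23674 · 9504/23674 = 9504.

9504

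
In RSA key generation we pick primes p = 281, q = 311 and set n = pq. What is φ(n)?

φ(281) = 281 − 1 = 280.
φ(311) = 311 − 1 = 310.
φ(87391) = 280 × 310 = 86800.

86800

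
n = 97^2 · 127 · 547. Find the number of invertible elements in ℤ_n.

640628352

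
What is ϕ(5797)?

4800

5797 = 11 × 17 × 31.
φ(5797) = 5797 · (1 − 1/11) · (1 − 1/17) · (1 − 1/31)
       = 5797 · 4800/5797 = 4800.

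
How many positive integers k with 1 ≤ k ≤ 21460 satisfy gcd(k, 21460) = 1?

8064

21460 = 2**2 · 5 · 29 · 37.
φ(21460) = 21460 · (1 − 1/2) · (1 − 1/5) · (1 − 1/29) · (1 − 1/37)
       = 21460 · 4032/10730 = 8064.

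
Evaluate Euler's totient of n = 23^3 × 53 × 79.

47203728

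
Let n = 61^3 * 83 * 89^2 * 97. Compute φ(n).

13764761303040

φ(61^3) = 61^2·(61−1) = 3721·60 = 223260.
φ(83) = 83 − 1 = 82.
φ(89^2) = 89^2 − 89^1 = 7921 − 89 = 7832.
φ(97) = 97 − 1 = 96.
φ(14475025749551) = 223260 × 82 × 7832 × 96 = 13764761303040.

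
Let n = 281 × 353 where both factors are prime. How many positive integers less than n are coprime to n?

98560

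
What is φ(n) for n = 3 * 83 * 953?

156128

φ(237297) = 237297 · (1 − 1/3) · (1 − 1/83) · (1 − 1/953)
       = 237297 · 156128/237297 = 156128.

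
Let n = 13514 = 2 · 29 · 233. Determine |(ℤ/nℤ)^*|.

6496

φ(2) = 2 − 1 = 1.
φ(29) = 29 − 1 = 28.
φ(233) = 233 − 1 = 232.
Since φ is multiplicative, φ(13514) = 1 · 28 · 232 = 6496.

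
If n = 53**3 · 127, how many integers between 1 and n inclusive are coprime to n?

φ(53^3) = 53^3 − 53^2 = 148877 − 2809 = 146068.
φ(127) = 127 − 1 = 126.
φ(18907379) = 146068 × 126 = 18404568.

18404568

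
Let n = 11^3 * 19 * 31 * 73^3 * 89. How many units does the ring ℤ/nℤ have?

φ(27142630668967) = 27142630668967 · (1 − 1/11) · (1 − 1/19) · (1 − 1/31) · (1 − 1/73) · (1 − 1/89)
       = 27142630668967 · 34214400/42094063 = 22061753049600.

22061753049600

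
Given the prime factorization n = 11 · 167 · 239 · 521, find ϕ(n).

φ(11) = 11 − 1 = 10.
φ(167) = 167 − 1 = 166.
φ(239) = 239 − 1 = 238.
φ(521) = 521 − 1 = 520.
Multiply: 10 · 166 · 238 · 520 = 205441600.

205441600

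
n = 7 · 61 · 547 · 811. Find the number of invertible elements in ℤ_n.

159213600

φ(7) = 7 − 1 = 6.
φ(61) = 61 − 1 = 60.
φ(547) = 547 − 1 = 546.
φ(811) = 811 − 1 = 810.
φ(189424459) = 6 × 60 × 546 × 810 = 159213600.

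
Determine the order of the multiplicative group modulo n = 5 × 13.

φ(65) = 65 · (1 − 1/5) · (1 − 1/13)
       = 65 · 48/65 = 48.

48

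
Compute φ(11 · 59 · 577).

334080

φ(11) = 11 − 1 = 10.
φ(59) = 59 − 1 = 58.
φ(577) = 577 − 1 = 576.
φ(374473) = 10 × 58 × 576 = 334080.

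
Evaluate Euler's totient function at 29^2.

812

φ(841) = 841 · (1 − 1/29)
       = 841 · 28/29 = 812.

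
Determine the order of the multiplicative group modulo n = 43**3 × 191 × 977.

14400899520

φ(14836562749) = 14836562749 · (1 − 1/43) · (1 − 1/191) · (1 − 1/977)
       = 14836562749 · 7788480/8024101 = 14400899520.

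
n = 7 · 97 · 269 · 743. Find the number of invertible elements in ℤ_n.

φ(135709693) = 135709693 · (1 − 1/7) · (1 − 1/97) · (1 − 1/269) · (1 − 1/743)
       = 135709693 · 114541056/135709693 = 114541056.

114541056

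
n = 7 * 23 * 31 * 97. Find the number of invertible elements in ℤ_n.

φ(484127) = 484127 · (1 − 1/7) · (1 − 1/23) · (1 − 1/31) · (1 − 1/97)
       = 484127 · 380160/484127 = 380160.

380160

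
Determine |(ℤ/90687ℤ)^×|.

Prime factorization: 90687 = 3 · 19 · 37 · 43.
φ(90687) = 90687 · (1 − 1/3) · (1 − 1/19) · (1 − 1/37) · (1 − 1/43)
       = 90687 · 54432/90687 = 54432.

54432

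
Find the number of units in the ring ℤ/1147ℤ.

1080

1147 = 31 · 37.
φ(31) = 31 − 1 = 30.
φ(37) = 37 − 1 = 36.
φ(1147) = 30 × 36 = 1080.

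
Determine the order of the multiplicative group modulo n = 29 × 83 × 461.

1056160

φ(1109627) = 1109627 · (1 − 1/29) · (1 − 1/83) · (1 − 1/461)
       = 1109627 · 1056160/1109627 = 1056160.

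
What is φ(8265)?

4032

8265 = 3 × 5 × 19 × 29.
φ(8265) = 8265 · (1 − 1/3) · (1 − 1/5) · (1 − 1/19) · (1 − 1/29)
       = 8265 · 4032/8265 = 4032.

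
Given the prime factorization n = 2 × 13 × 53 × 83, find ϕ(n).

51168

φ(114374) = 114374 · (1 − 1/2) · (1 − 1/13) · (1 − 1/53) · (1 − 1/83)
       = 114374 · 51168/114374 = 51168.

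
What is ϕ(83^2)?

6806

φ(6889) = 6889 · (1 − 1/83)
       = 6889 · 82/83 = 6806.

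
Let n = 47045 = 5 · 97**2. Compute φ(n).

37248

φ(5) = 5 − 1 = 4.
φ(97^2) = 97^2 − 97^1 = 9409 − 97 = 9312.
Multiply: 4 · 9312 = 37248.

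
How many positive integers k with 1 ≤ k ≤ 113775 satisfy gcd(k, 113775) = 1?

57600

Prime factorization: 113775 = 3 · 5^2 · 37 · 41.
φ(113775) = 113775 · (1 − 1/3) · (1 − 1/5) · (1 − 1/37) · (1 − 1/41)
       = 113775 · 11520/22755 = 57600.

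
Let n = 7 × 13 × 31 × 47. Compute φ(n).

φ(132587) = 132587 · (1 − 1/7) · (1 − 1/13) · (1 − 1/31) · (1 − 1/47)
       = 132587 · 99360/132587 = 99360.

99360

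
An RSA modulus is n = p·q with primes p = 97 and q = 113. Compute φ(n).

10752

For distinct primes, φ(pq) = (p−1)(q−1) = 96 × 112 = 10752.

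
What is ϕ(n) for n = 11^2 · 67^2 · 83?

39886440

φ(11^2) = 11^2 − 11^1 = 121 − 11 = 110.
φ(67^2) = 67^1·(67−1) = 67·66 = 4422.
φ(83) = 83 − 1 = 82.
φ(45083027) = 110 × 4422 × 82 = 39886440.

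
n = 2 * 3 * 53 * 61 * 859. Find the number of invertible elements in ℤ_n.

5353920

φ(16662882) = 16662882 · (1 − 1/2) · (1 − 1/3) · (1 − 1/53) · (1 − 1/61) · (1 − 1/859)
       = 16662882 · 5353920/16662882 = 5353920.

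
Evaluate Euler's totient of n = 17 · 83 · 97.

φ(17) = 17 − 1 = 16.
φ(83) = 83 − 1 = 82.
φ(97) = 97 − 1 = 96.
Multiply: 16 · 82 · 96 = 125952.

125952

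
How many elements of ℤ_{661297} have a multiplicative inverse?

511056

Factor 661297: 661297 = 7 * 13^3 * 43.
φ(7) = 7 − 1 = 6.
φ(13^3) = 13^2·(13−1) = 169·12 = 2028.
φ(43) = 43 − 1 = 42.
Multiply: 6 · 2028 · 42 = 511056.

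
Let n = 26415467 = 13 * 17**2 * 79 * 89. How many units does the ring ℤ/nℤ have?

22404096

φ(26415467) = 26415467 · (1 − 1/13) · (1 − 1/17) · (1 − 1/79) · (1 − 1/89)
       = 26415467 · 1317888/1553851 = 22404096.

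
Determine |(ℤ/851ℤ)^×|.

First factor: 851 = 23 · 37.
φ(851) = 851 · (1 − 1/23) · (1 − 1/37)
       = 851 · 792/851 = 792.

792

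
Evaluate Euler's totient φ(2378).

Factor 2378: 2378 = 2 · 29 · 41.
φ(2378) = 2378 · (1 − 1/2) · (1 − 1/29) · (1 − 1/41)
       = 2378 · 1120/2378 = 1120.

1120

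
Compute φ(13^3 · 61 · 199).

φ(13^3) = 13^3 − 13^2 = 2197 − 169 = 2028.
φ(61) = 61 − 1 = 60.
φ(199) = 199 − 1 = 198.
Multiply: 2028 · 60 · 198 = 24092640.

24092640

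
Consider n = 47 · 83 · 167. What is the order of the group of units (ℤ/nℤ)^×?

626152

φ(47) = 47 − 1 = 46.
φ(83) = 83 − 1 = 82.
φ(167) = 167 − 1 = 166.
Multiply: 46 · 82 · 166 = 626152.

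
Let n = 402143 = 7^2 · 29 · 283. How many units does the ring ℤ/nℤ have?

331632

φ(7^2) = 7^2 − 7^1 = 49 − 7 = 42.
φ(29) = 29 − 1 = 28.
φ(283) = 283 − 1 = 282.
Since φ is multiplicative, φ(402143) = 42 · 28 · 282 = 331632.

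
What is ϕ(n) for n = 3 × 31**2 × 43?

φ(123969) = 123969 · (1 − 1/3) · (1 − 1/31) · (1 − 1/43)
       = 123969 · 2520/3999 = 78120.

78120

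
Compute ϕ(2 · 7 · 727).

φ(10178) = 10178 · (1 − 1/2) · (1 − 1/7) · (1 − 1/727)
       = 10178 · 4356/10178 = 4356.

4356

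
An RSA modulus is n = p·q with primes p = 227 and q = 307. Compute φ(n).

φ(227) = 227 − 1 = 226.
φ(307) = 307 − 1 = 306.
Multiply: 226 · 306 = 69156.

69156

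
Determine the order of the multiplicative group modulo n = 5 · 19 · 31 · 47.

φ(5) = 5 − 1 = 4.
φ(19) = 19 − 1 = 18.
φ(31) = 31 − 1 = 30.
φ(47) = 47 − 1 = 46.
Since φ is multiplicative, φ(138415) = 4 · 18 · 30 · 46 = 99360.

99360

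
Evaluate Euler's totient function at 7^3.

294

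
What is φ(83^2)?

6806

φ(6889) = 6889 · (1 − 1/83)
       = 6889 · 82/83 = 6806.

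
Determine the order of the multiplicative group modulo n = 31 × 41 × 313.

374400

φ(31) = 31 − 1 = 30.
φ(41) = 41 − 1 = 40.
φ(313) = 313 − 1 = 312.
φ(397823) = 30 × 40 × 312 = 374400.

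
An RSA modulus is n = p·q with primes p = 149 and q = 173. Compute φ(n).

25456

φ(25777) = 25777 · (1 − 1/149) · (1 − 1/173)
       = 25777 · 25456/25777 = 25456.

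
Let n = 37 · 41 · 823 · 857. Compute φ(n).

1013230080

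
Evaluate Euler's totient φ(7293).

3840

7293 = 3 · 11 · 13 · 17.
φ(7293) = 7293 · (1 − 1/3) · (1 − 1/11) · (1 − 1/13) · (1 − 1/17)
       = 7293 · 3840/7293 = 3840.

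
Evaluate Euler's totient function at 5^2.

20

φ(5^2) = 5^1·(5−1) = 5·4 = 20.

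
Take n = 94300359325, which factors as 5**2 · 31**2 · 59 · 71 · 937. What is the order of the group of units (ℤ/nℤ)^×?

70682976000

φ(5^2) = 5^1·(5−1) = 5·4 = 20.
φ(31^2) = 31^2 − 31^1 = 961 − 31 = 930.
φ(59) = 59 − 1 = 58.
φ(71) = 71 − 1 = 70.
φ(937) = 937 − 1 = 936.
φ(94300359325) = 20 × 930 × 58 × 70 × 936 = 70682976000.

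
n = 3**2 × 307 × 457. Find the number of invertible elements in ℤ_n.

φ(1262691) = 1262691 · (1 − 1/3) · (1 − 1/307) · (1 − 1/457)
       = 1262691 · 279072/420897 = 837216.

837216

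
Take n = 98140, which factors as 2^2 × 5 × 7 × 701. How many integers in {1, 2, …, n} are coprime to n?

33600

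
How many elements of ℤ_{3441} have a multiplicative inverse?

3441 = 3 · 31 · 37.
φ(3441) = 3441 · (1 − 1/3) · (1 − 1/31) · (1 − 1/37)
       = 3441 · 2160/3441 = 2160.

2160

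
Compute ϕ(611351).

518400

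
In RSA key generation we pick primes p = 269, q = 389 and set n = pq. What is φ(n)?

φ(269) = 269 − 1 = 268.
φ(389) = 389 − 1 = 388.
φ(104641) = 268 × 388 = 103984.

103984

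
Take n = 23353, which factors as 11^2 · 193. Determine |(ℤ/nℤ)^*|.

21120

φ(11^2) = 11^1·(11−1) = 11·10 = 110.
φ(193) = 193 − 1 = 192.
Since φ is multiplicative, φ(23353) = 110 · 192 = 21120.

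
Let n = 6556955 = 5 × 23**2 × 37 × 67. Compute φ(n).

φ(5) = 5 − 1 = 4.
φ(23^2) = 23^2 − 23^1 = 529 − 23 = 506.
φ(37) = 37 − 1 = 36.
φ(67) = 67 − 1 = 66.
φ(6556955) = 4 × 506 × 36 × 66 = 4809024.

4809024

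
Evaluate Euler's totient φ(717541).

Factor 717541: 717541 = 11 * 37 * 41 * 43.
φ(11) = 11 − 1 = 10.
φ(37) = 37 − 1 = 36.
φ(41) = 41 − 1 = 40.
φ(43) = 43 − 1 = 42.
φ(717541) = 10 × 36 × 40 × 42 = 604800.

604800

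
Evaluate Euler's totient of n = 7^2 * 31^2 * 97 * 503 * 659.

1238605724160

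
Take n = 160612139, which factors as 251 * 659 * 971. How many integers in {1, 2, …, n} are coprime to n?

φ(251) = 251 − 1 = 250.
φ(659) = 659 − 1 = 658.
φ(971) = 971 − 1 = 970.
φ(160612139) = 250 × 658 × 970 = 159565000.

159565000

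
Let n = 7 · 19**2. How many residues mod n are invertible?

φ(2527) = 2527 · (1 − 1/7) · (1 − 1/19)
       = 2527 · 108/133 = 2052.

2052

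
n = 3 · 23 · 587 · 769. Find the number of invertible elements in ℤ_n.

19802112

φ(3) = 3 − 1 = 2.
φ(23) = 23 − 1 = 22.
φ(587) = 587 − 1 = 586.
φ(769) = 769 − 1 = 768.
Since φ is multiplicative, φ(31146807) = 2 · 22 · 586 · 768 = 19802112.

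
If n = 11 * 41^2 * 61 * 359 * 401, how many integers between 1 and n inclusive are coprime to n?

140908800000

φ(11) = 11 − 1 = 10.
φ(41^2) = 41^2 − 41^1 = 1681 − 41 = 1640.
φ(61) = 61 − 1 = 60.
φ(359) = 359 − 1 = 358.
φ(401) = 401 − 1 = 400.
φ(162378698009) = 10 × 1640 × 60 × 358 × 400 = 140908800000.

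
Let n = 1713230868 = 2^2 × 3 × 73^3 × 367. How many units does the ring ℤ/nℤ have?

561719232

φ(2^2) = 2^2 − 2^1 = 4 − 2 = 2.
φ(3) = 3 − 1 = 2.
φ(73^3) = 73^2·(73−1) = 5329·72 = 383688.
φ(367) = 367 − 1 = 366.
Multiply: 2 · 2 · 383688 · 366 = 561719232.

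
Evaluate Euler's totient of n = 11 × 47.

460

φ(517) = 517 · (1 − 1/11) · (1 − 1/47)
       = 517 · 460/517 = 460.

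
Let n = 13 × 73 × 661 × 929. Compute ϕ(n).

529182720

φ(582751481) = 582751481 · (1 − 1/13) · (1 − 1/73) · (1 − 1/661) · (1 − 1/929)
       = 582751481 · 529182720/582751481 = 529182720.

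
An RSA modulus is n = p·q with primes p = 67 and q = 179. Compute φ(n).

11748

φ(n) = (p − 1)(q − 1) = (67−1)(179−1) = 66·178 = 11748.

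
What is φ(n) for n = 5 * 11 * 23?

880

φ(5) = 5 − 1 = 4.
φ(11) = 11 − 1 = 10.
φ(23) = 23 − 1 = 22.
φ(1265) = 4 × 10 × 22 = 880.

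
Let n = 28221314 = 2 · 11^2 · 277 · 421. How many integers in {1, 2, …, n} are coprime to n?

12751200

φ(28221314) = 28221314 · (1 − 1/2) · (1 − 1/11) · (1 − 1/277) · (1 − 1/421)
       = 28221314 · 1159200/2565574 = 12751200.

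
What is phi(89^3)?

697048

φ(89^3) = 89^3 − 89^2 = 704969 − 7921 = 697048.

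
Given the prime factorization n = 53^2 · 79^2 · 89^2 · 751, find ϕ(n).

99755040528000

φ(53^2) = 53^1·(53−1) = 53·52 = 2756.
φ(79^2) = 79^1·(79−1) = 79·78 = 6162.
φ(89^2) = 89^1·(89−1) = 89·88 = 7832.
φ(751) = 751 − 1 = 750.
φ(104285966892199) = 2756 × 6162 × 7832 × 750 = 99755040528000.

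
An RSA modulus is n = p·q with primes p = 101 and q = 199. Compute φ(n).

19800

For distinct primes, φ(pq) = (p−1)(q−1) = 100 × 198 = 19800.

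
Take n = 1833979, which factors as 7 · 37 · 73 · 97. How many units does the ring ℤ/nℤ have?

1492992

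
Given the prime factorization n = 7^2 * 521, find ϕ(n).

21840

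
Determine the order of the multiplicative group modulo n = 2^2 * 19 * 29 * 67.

66528

φ(147668) = 147668 · (1 − 1/2) · (1 − 1/19) · (1 − 1/29) · (1 − 1/67)
       = 147668 · 33264/73834 = 66528.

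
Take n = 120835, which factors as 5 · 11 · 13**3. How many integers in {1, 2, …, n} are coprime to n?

81120

φ(120835) = 120835 · (1 − 1/5) · (1 − 1/11) · (1 − 1/13)
       = 120835 · 480/715 = 81120.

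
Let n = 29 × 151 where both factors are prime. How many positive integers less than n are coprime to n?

4200

φ(pq) = (p−1)(q−1) = 28 · 150 = 4200.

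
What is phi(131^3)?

φ(131^3) = 131^2·(131−1) = 17161·130 = 2230930.

2230930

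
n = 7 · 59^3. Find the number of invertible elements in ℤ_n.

1211388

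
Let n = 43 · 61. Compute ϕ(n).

2520

φ(2623) = 2623 · (1 − 1/43) · (1 − 1/61)
       = 2623 · 2520/2623 = 2520.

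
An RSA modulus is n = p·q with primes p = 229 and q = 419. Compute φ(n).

95304

φ(95951) = 95951 · (1 − 1/229) · (1 − 1/419)
       = 95951 · 95304/95951 = 95304.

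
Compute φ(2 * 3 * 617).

φ(2) = 2 − 1 = 1.
φ(3) = 3 − 1 = 2.
φ(617) = 617 − 1 = 616.
Multiply: 1 · 2 · 616 = 1232.

1232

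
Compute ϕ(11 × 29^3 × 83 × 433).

8341643520

φ(9641678981) = 9641678981 · (1 − 1/11) · (1 − 1/29) · (1 − 1/83) · (1 − 1/433)
       = 9641678981 · 9918720/11464541 = 8341643520.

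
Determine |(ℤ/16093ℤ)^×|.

11880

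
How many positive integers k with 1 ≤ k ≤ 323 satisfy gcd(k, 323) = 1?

288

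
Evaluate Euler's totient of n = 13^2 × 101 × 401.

φ(6844669) = 6844669 · (1 − 1/13) · (1 − 1/101) · (1 − 1/401)
       = 6844669 · 480000/526513 = 6240000.

6240000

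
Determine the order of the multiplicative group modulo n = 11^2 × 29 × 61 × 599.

110510400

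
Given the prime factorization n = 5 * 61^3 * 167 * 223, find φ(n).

32910310080

φ(42264997105) = 42264997105 · (1 − 1/5) · (1 − 1/61) · (1 − 1/167) · (1 − 1/223)
       = 42264997105 · 8844480/11358505 = 32910310080.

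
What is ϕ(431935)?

Prime factorization: 431935 = 5 × 7**2 × 41 × 43.
φ(5) = 5 − 1 = 4.
φ(7^2) = 7^2 − 7^1 = 49 − 7 = 42.
φ(41) = 41 − 1 = 40.
φ(43) = 43 − 1 = 42.
φ(431935) = 4 × 42 × 40 × 42 = 282240.

282240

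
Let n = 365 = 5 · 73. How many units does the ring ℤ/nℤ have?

288

φ(5) = 5 − 1 = 4.
φ(73) = 73 − 1 = 72.
Multiply: 4 · 72 = 288.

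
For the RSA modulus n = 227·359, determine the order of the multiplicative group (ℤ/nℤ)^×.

80908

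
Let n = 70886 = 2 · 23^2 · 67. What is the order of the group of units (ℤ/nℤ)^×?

33396

φ(70886) = 70886 · (1 − 1/2) · (1 − 1/23) · (1 − 1/67)
       = 70886 · 1452/3082 = 33396.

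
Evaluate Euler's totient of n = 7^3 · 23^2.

148764

φ(7^3) = 7^2·(7−1) = 49·6 = 294.
φ(23^2) = 23^1·(23−1) = 23·22 = 506.
φ(181447) = 294 × 506 = 148764.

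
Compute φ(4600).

Prime factorization: 4600 = 2^3 · 5^2 · 23.
φ(4600) = 4600 · (1 − 1/2) · (1 − 1/5) · (1 − 1/23)
       = 4600 · 88/230 = 1760.

1760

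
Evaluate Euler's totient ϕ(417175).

288000

417175 = 5^2 × 11 × 37 × 41.
φ(417175) = 417175 · (1 − 1/5) · (1 − 1/11) · (1 − 1/37) · (1 − 1/41)
       = 417175 · 57600/83435 = 288000.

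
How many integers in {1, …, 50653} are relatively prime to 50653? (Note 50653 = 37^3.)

49284

φ(50653) = 50653 · (1 − 1/37)
       = 50653 · 36/37 = 49284.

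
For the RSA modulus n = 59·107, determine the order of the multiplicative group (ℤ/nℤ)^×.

φ(n) = (p − 1)(q − 1) = (59−1)(107−1) = 58·106 = 6148.

6148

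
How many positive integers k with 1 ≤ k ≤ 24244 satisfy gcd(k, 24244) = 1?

10080

Factor 24244: 24244 = 2^2 · 11 · 19 · 29.
φ(24244) = 24244 · (1 − 1/2) · (1 − 1/11) · (1 − 1/19) · (1 − 1/29)
       = 24244 · 5040/12122 = 10080.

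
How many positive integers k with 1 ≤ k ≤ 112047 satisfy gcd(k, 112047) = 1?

Prime factorization: 112047 = 3 * 13^3 * 17.
φ(112047) = 112047 · (1 − 1/3) · (1 − 1/13) · (1 − 1/17)
       = 112047 · 384/663 = 64896.

64896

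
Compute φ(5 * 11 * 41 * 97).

153600

φ(5) = 5 − 1 = 4.
φ(11) = 11 − 1 = 10.
φ(41) = 41 − 1 = 40.
φ(97) = 97 − 1 = 96.
Since φ is multiplicative, φ(218735) = 4 · 10 · 40 · 96 = 153600.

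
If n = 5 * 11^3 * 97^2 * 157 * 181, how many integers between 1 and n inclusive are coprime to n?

φ(5) = 5 − 1 = 4.
φ(11^3) = 11^2·(11−1) = 121·10 = 1210.
φ(97^2) = 97^2 − 97^1 = 9409 − 97 = 9312.
φ(157) = 157 − 1 = 156.
φ(181) = 181 − 1 = 180.
Since φ is multiplicative, φ(1779384305215) = 4 · 1210 · 9312 · 156 · 180 = 1265567846400.

1265567846400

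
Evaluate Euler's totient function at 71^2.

φ(71^2) = 71^2 − 71^1 = 5041 − 71 = 4970.

4970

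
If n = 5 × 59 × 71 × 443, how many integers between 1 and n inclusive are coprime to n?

7178080

φ(9278635) = 9278635 · (1 − 1/5) · (1 − 1/59) · (1 − 1/71) · (1 − 1/443)
       = 9278635 · 7178080/9278635 = 7178080.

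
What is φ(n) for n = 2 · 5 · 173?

688

φ(1730) = 1730 · (1 − 1/2) · (1 − 1/5) · (1 − 1/173)
       = 1730 · 688/1730 = 688.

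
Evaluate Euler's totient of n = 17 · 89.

φ(1513) = 1513 · (1 − 1/17) · (1 − 1/89)
       = 1513 · 1408/1513 = 1408.

1408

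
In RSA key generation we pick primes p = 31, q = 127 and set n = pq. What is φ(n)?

φ(3937) = 3937 · (1 − 1/31) · (1 − 1/127)
       = 3937 · 3780/3937 = 3780.

3780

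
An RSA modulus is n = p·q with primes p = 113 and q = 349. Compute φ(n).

φ(113) = 113 − 1 = 112.
φ(349) = 349 − 1 = 348.
Since φ is multiplicative, φ(39437) = 112 · 348 = 38976.

38976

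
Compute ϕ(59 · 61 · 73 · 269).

67150080

φ(59) = 59 − 1 = 58.
φ(61) = 61 − 1 = 60.
φ(73) = 73 − 1 = 72.
φ(269) = 269 − 1 = 268.
φ(70673563) = 58 × 60 × 72 × 268 = 67150080.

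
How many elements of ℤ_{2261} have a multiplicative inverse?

1728

Factor 2261: 2261 = 7 · 17 · 19.
φ(7) = 7 − 1 = 6.
φ(17) = 17 − 1 = 16.
φ(19) = 19 − 1 = 18.
Since φ is multiplicative, φ(2261) = 6 · 16 · 18 = 1728.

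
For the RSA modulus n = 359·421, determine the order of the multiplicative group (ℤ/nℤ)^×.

150360

φ(n) = (p − 1)(q − 1) = (359−1)(421−1) = 358·420 = 150360.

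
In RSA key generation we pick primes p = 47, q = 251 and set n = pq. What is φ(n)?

φ(47) = 47 − 1 = 46.
φ(251) = 251 − 1 = 250.
Multiply: 46 · 250 = 11500.

11500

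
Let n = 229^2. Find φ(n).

52212

φ(52441) = 52441 · (1 − 1/229)
       = 52441 · 228/229 = 52212.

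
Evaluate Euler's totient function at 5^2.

φ(5^2) = 5^1·(5−1) = 5·4 = 20.

20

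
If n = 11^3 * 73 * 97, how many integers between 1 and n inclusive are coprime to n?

8363520

φ(11^3) = 11^3 − 11^2 = 1331 − 121 = 1210.
φ(73) = 73 − 1 = 72.
φ(97) = 97 − 1 = 96.
Multiply: 1210 · 72 · 96 = 8363520.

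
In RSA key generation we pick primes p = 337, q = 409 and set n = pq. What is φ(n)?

φ(n) = (p − 1)(q − 1) = (337−1)(409−1) = 336·408 = 137088.

137088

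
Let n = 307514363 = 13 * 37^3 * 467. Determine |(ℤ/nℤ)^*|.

275596128

φ(13) = 13 − 1 = 12.
φ(37^3) = 37^3 − 37^2 = 50653 − 1369 = 49284.
φ(467) = 467 − 1 = 466.
φ(307514363) = 12 × 49284 × 466 = 275596128.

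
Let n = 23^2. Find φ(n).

506

φ(23^2) = 23^1·(23−1) = 23·22 = 506.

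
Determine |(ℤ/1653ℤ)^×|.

Factor 1653: 1653 = 3 × 19 × 29.
φ(1653) = 1653 · (1 − 1/3) · (1 − 1/19) · (1 − 1/29)
       = 1653 · 1008/1653 = 1008.

1008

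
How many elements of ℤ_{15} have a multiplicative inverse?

8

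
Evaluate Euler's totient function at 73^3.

383688

φ(73^3) = 73^3 − 73^2 = 389017 − 5329 = 383688.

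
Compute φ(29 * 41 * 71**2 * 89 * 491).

240023168000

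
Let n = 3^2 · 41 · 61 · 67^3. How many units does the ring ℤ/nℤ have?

4266345600

φ(6769874367) = 6769874367 · (1 − 1/3) · (1 − 1/41) · (1 − 1/61) · (1 − 1/67)
       = 6769874367 · 316800/502701 = 4266345600.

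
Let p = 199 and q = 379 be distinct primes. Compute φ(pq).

74844

φ(199) = 199 − 1 = 198.
φ(379) = 379 − 1 = 378.
φ(75421) = 198 × 378 = 74844.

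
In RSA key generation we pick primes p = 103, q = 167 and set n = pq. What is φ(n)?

φ(103) = 103 − 1 = 102.
φ(167) = 167 − 1 = 166.
φ(17201) = 102 × 166 = 16932.

16932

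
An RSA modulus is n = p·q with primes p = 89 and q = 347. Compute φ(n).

30448

φ(pq) = (p−1)(q−1) = 88 · 346 = 30448.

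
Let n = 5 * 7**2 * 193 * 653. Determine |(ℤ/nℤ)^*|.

21030912

φ(30877105) = 30877105 · (1 − 1/5) · (1 − 1/7) · (1 − 1/193) · (1 − 1/653)
       = 30877105 · 3004416/4411015 = 21030912.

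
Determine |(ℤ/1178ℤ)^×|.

540

First factor: 1178 = 2 * 19 * 31.
φ(1178) = 1178 · (1 − 1/2) · (1 − 1/19) · (1 − 1/31)
       = 1178 · 540/1178 = 540.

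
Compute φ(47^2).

2162

φ(47^2) = 47^2 − 47^1 = 2209 − 47 = 2162.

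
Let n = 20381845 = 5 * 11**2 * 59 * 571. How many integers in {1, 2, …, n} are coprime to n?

14546400

φ(20381845) = 20381845 · (1 − 1/5) · (1 − 1/11) · (1 − 1/59) · (1 − 1/571)
       = 20381845 · 1322400/1852895 = 14546400.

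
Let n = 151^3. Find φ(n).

φ(3442951) = 3442951 · (1 − 1/151)
       = 3442951 · 150/151 = 3420150.

3420150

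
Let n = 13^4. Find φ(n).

26364

φ(28561) = 28561 · (1 − 1/13)
       = 28561 · 12/13 = 26364.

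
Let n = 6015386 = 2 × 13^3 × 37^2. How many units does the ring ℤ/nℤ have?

φ(6015386) = 6015386 · (1 − 1/2) · (1 − 1/13) · (1 − 1/37)
       = 6015386 · 432/962 = 2701296.

2701296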